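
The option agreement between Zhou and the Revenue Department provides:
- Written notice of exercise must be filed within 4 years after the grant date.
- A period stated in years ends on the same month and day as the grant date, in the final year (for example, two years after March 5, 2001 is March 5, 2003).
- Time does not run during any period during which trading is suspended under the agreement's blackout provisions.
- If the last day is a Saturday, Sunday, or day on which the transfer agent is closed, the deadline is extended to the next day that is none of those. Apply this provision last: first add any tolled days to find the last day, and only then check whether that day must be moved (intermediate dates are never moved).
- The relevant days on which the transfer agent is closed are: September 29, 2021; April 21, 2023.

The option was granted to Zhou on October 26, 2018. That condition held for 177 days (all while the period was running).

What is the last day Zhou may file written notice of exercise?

April 24, 2023

4 years after October 26, 2018 is October 26, 2022.
Tolling adds 177 days: October 26, 2022 + 177 days = April 21, 2023.
April 21, 2023 is a listed holiday; April 22, 2023 is Saturday; April 23, 2023 is Sunday. The next qualifying day is April 24, 2023.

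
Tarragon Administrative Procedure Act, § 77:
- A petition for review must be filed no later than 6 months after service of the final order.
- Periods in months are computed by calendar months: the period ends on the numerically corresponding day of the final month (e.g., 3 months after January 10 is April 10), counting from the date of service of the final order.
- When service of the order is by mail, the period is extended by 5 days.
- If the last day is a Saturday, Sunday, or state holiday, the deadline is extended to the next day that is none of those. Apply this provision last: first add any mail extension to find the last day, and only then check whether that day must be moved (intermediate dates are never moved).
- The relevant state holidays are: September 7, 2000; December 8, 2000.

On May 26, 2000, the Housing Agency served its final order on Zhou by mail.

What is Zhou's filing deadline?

December 1, 2000

6 months after May 26, 2000 is November 26, 2000.
Service was by mail, adding 5 days: November 26, 2000 + 5 days = December 1, 2000.
December 1, 2000 is a Friday and not a state holiday, so no extension applies.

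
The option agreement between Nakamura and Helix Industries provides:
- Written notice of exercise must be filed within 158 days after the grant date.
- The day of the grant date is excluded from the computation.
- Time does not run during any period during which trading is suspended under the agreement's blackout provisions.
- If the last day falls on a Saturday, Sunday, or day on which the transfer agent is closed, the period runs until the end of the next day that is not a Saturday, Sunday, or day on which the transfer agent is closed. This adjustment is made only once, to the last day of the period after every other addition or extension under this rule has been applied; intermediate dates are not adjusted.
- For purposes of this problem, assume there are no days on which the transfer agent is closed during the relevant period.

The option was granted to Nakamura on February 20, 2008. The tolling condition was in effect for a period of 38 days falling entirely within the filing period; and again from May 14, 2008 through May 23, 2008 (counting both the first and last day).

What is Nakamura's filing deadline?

September 15, 2008

158 days after February 20, 2008 is July 27, 2008.
Tolling adds 38 days: July 27, 2008 + 38 days = September 3, 2008.
From May 14, 2008 through May 23, 2008 inclusive is 10 days; tolling adds 10 days: September 3, 2008 + 10 days = September 13, 2008.
September 13, 2008 is Saturday; September 14, 2008 is Sunday. The next qualifying day is September 15, 2008.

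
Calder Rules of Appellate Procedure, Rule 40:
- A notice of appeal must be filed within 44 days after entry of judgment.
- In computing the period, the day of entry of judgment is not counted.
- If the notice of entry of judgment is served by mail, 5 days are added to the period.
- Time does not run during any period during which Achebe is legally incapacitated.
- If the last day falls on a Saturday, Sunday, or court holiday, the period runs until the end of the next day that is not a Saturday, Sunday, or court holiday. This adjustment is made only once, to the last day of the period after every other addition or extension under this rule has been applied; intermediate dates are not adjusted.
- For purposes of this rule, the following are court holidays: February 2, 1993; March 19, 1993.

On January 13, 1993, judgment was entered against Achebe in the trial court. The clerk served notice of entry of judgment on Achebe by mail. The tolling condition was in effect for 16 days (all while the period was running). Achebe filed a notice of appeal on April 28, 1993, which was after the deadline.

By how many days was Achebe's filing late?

44 days after January 13, 1993 is February 26, 1993.
Service was by mail, adding 5 days: February 26, 1993 + 5 days = March 3, 1993.
Tolling adds 16 days: March 3, 1993 + 16 days = March 19, 1993.
March 19, 1993 is a listed holiday; March 20, 1993 is Saturday; March 21, 1993 is Sunday. The next qualifying day is March 22, 1993.
The deadline is March 22, 1993; from March 22, 1993 to April 28, 1993 is 37 days.

37 days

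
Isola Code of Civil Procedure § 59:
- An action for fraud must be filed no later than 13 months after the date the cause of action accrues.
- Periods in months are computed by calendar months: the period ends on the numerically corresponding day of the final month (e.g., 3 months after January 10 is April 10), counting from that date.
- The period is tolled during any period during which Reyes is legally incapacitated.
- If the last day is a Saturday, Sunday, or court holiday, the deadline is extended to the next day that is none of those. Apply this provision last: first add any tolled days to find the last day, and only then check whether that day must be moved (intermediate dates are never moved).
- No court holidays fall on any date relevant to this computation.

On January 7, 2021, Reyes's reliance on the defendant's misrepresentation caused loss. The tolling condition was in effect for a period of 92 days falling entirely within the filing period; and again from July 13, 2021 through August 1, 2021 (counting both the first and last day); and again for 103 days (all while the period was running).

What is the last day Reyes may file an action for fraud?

13 months after January 7, 2021 is February 7, 2022.
Tolling adds 92 days: February 7, 2022 + 92 days = May 10, 2022.
From July 13, 2021 through August 1, 2021 inclusive is 20 days; tolling adds 20 days: May 10, 2022 + 20 days = May 30, 2022.
Tolling adds 103 days: May 30, 2022 + 103 days = September 10, 2022.
September 10, 2022 is Saturday; September 11, 2022 is Sunday. The next qualifying day is September 12, 2022.

September 12, 2022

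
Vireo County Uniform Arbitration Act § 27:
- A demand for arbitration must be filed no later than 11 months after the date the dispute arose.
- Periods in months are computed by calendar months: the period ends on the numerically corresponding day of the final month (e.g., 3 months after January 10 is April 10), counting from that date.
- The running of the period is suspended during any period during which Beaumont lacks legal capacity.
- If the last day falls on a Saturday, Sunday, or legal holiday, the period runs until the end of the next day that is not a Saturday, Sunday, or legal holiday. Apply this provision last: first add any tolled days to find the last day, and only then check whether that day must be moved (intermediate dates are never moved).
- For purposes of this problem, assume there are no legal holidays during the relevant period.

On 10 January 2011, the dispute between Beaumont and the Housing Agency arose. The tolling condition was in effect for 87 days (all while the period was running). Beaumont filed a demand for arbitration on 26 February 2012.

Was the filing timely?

Yes

11 months after 10 January 2011 is December 10, 2011.
Tolling adds 87 days: December 10, 2011 + 87 days = March 6, 2012.
March 6, 2012 is a Tuesday and not a legal holiday, so no extension applies.
The deadline is March 6, 2012; the filing on February 26, 2012 is on or before that date.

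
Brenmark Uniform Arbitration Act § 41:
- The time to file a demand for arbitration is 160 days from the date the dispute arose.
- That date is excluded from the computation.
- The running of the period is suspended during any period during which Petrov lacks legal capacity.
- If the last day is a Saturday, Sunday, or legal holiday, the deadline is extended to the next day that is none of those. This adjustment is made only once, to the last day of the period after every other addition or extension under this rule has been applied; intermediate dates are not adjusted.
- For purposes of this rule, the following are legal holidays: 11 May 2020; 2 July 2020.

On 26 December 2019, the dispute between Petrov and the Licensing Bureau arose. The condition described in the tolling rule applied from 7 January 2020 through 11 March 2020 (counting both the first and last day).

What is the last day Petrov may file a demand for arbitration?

August 7, 2020

160 days after 26 December 2019 is June 3, 2020.
From January 7, 2020 through March 11, 2020 inclusive is 65 days; tolling adds 65 days: June 3, 2020 + 65 days = August 7, 2020.
August 7, 2020 is a Friday and not a legal holiday, so no extension applies.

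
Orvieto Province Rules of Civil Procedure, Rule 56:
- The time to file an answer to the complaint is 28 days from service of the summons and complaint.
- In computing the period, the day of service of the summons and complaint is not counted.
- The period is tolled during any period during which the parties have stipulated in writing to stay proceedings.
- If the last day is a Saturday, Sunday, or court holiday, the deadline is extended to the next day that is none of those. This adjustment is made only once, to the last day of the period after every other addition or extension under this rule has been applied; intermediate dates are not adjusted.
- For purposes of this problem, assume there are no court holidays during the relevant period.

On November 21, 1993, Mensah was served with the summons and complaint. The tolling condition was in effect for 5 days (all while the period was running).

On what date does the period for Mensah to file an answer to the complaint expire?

December 24, 1993

28 days after November 21, 1993 is December 19, 1993.
Tolling adds 5 days: December 19, 1993 + 5 days = December 24, 1993.
December 24, 1993 is a Friday and not a court holiday, so no extension applies.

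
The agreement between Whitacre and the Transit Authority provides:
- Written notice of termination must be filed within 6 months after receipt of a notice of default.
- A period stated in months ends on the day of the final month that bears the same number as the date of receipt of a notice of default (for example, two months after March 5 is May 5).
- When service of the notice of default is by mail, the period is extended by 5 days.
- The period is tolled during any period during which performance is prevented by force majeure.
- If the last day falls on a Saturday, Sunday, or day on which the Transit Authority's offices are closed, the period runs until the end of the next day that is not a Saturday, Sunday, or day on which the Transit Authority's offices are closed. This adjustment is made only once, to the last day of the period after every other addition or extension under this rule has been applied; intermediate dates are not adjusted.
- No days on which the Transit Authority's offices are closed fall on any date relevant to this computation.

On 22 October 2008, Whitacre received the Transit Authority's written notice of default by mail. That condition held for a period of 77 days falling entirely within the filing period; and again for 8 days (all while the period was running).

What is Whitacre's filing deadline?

July 21, 2009

6 months after 22 October 2008 is April 22, 2009.
Service was by mail, adding 5 days: April 22, 2009 + 5 days = April 27, 2009.
Tolling adds 77 days: April 27, 2009 + 77 days = July 13, 2009.
Tolling adds 8 days: July 13, 2009 + 8 days = July 21, 2009.
July 21, 2009 is a Tuesday and not a day on which the Transit Authority's offices are closed, so no extension applies.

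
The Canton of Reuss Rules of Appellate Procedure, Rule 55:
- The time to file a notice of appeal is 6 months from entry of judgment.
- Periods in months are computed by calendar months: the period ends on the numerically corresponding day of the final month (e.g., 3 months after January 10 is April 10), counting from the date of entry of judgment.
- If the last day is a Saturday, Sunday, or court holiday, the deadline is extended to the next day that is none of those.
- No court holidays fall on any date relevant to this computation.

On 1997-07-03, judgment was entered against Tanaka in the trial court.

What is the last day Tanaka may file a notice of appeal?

6 months after 1997-07-03 is January 3, 1998.
January 3, 1998 is Saturday; January 4, 1998 is Sunday. The next qualifying day is January 5, 1998.

January 5, 1998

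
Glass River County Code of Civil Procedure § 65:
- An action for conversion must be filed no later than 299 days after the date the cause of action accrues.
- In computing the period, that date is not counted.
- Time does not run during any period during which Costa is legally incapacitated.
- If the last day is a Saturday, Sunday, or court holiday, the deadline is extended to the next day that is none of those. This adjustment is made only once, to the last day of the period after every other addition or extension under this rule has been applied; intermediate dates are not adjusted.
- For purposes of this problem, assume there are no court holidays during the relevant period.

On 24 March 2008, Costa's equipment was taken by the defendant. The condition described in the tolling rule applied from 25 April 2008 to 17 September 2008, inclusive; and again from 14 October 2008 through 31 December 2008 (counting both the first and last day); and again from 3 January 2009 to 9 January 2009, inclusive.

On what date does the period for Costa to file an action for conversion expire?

September 7, 2009

299 days after 24 March 2008 is January 17, 2009.
From April 25, 2008 through September 17, 2008 inclusive is 146 days; tolling adds 146 days: January 17, 2009 + 146 days = June 12, 2009.
From October 14, 2008 through December 31, 2008 inclusive is 79 days; tolling adds 79 days: June 12, 2009 + 79 days = August 30, 2009.
From January 3, 2009 through January 9, 2009 inclusive is 7 days; tolling adds 7 days: August 30, 2009 + 7 days = September 6, 2009.
September 6, 2009 is Sunday. The next qualifying day is September 7, 2009.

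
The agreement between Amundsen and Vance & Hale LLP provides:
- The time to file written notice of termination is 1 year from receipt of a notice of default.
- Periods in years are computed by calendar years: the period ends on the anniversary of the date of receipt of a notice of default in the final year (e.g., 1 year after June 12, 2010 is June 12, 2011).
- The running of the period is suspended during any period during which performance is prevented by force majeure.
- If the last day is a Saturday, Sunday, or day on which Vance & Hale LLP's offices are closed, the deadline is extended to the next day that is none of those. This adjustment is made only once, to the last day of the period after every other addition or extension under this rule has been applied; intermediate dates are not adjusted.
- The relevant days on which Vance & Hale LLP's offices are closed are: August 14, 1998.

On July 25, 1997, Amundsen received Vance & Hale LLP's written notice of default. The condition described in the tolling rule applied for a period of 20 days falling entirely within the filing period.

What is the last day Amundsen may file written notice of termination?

August 17, 1998

1 year after July 25, 1997 is July 25, 1998.
Tolling adds 20 days: July 25, 1998 + 20 days = August 14, 1998.
August 14, 1998 is a listed holiday; August 15, 1998 is Saturday; August 16, 1998 is Sunday. The next qualifying day is August 17, 1998.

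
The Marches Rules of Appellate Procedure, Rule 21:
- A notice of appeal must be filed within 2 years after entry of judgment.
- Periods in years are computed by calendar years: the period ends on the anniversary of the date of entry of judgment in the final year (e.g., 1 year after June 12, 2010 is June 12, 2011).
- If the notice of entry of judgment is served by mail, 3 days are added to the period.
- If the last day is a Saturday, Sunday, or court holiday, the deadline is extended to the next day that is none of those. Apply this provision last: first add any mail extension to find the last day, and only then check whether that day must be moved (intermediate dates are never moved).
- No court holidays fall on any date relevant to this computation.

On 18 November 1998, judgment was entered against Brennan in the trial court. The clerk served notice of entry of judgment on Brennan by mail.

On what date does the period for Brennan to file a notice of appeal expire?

November 21, 2000

2 years after 18 November 1998 is November 18, 2000.
Service was by mail, adding 3 days: November 18, 2000 + 3 days = November 21, 2000.
November 21, 2000 is a Tuesday and not a court holiday, so no extension applies.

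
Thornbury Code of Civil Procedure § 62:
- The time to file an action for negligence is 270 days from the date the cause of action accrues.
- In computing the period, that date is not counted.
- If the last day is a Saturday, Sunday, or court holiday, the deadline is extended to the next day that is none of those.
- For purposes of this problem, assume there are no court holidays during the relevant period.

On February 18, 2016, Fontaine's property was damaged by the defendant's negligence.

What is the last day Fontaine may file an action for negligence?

270 days after February 18, 2016 is November 14, 2016.
November 14, 2016 is a Monday and not a court holiday, so no extension applies.

November 14, 2016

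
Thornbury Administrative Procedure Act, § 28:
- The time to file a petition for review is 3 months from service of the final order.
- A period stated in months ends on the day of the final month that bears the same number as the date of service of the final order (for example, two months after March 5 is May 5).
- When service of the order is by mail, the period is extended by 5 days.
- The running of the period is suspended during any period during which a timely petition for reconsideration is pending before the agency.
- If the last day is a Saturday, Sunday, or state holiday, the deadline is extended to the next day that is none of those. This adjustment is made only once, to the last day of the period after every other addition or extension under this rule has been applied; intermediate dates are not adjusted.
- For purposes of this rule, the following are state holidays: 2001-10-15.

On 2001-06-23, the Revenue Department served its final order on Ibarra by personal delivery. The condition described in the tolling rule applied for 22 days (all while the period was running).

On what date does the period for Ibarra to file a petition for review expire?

3 months after 2001-06-23 is September 23, 2001.
Service was not by mail, so no mail extension applies.
Tolling adds 22 days: September 23, 2001 + 22 days = October 15, 2001.
October 15, 2001 is a listed holiday. The next qualifying day is October 16, 2001.

October 16, 2001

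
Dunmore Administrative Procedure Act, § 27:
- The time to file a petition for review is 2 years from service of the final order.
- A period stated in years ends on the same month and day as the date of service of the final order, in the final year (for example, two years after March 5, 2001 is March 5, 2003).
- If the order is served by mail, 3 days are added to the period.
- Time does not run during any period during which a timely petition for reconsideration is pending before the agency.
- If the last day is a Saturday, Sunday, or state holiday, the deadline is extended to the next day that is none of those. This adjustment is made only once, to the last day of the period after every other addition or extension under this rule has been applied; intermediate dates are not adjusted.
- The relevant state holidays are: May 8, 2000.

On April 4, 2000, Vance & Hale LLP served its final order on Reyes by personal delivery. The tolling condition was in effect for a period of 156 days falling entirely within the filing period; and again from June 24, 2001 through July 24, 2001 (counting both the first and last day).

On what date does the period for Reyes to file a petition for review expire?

2 years after April 4, 2000 is April 4, 2002.
Service was not by mail, so no mail extension applies.
Tolling adds 156 days: April 4, 2002 + 156 days = September 7, 2002.
From June 24, 2001 through July 24, 2001 inclusive is 31 days; tolling adds 31 days: September 7, 2002 + 31 days = October 8, 2002.
October 8, 2002 is a Tuesday and not a state holiday, so no extension applies.

October 8, 2002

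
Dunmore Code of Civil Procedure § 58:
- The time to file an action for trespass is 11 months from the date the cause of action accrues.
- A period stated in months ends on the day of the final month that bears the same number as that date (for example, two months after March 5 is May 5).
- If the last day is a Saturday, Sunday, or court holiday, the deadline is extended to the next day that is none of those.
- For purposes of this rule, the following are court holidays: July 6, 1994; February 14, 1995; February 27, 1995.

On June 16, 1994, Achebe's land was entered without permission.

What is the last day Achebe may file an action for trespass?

May 16, 1995

11 months after June 16, 1994 is May 16, 1995.
May 16, 1995 is a Tuesday and not a court holiday, so no extension applies.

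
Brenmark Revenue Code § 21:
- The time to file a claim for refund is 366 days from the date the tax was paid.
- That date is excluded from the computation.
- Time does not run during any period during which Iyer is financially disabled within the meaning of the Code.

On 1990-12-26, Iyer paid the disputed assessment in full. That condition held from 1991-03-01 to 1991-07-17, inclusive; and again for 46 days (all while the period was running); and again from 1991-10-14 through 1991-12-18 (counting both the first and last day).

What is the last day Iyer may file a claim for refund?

366 days after 1990-12-26 is December 27, 1991.
From March 1, 1991 through July 17, 1991 inclusive is 139 days; tolling adds 139 days: December 27, 1991 + 139 days = May 14, 1992.
Tolling adds 46 days: May 14, 1992 + 46 days = June 29, 1992.
From October 14, 1991 through December 18, 1991 inclusive is 66 days; tolling adds 66 days: June 29, 1992 + 66 days = September 3, 1992.

September 3, 1992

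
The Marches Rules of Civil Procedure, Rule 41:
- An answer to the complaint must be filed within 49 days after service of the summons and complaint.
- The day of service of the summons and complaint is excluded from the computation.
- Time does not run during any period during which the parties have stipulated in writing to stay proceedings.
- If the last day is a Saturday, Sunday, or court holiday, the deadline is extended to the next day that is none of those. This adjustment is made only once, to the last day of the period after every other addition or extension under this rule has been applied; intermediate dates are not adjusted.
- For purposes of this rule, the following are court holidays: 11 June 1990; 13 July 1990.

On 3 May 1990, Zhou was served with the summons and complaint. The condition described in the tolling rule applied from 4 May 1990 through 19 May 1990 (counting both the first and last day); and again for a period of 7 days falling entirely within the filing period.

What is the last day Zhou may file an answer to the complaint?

49 days after 3 May 1990 is June 21, 1990.
From May 4, 1990 through May 19, 1990 inclusive is 16 days; tolling adds 16 days: June 21, 1990 + 16 days = July 7, 1990.
Tolling adds 7 days: July 7, 1990 + 7 days = July 14, 1990.
July 14, 1990 is Saturday; July 15, 1990 is Sunday. The next qualifying day is July 16, 1990.

July 16, 1990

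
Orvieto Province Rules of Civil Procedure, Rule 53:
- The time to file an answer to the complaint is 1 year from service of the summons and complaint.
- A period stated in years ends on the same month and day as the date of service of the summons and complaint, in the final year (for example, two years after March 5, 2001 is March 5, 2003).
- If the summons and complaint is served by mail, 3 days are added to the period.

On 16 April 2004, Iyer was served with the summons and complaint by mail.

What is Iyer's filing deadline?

April 19, 2005

1 year after 16 April 2004 is April 16, 2005.
Service was by mail, adding 3 days: April 16, 2005 + 3 days = April 19, 2005.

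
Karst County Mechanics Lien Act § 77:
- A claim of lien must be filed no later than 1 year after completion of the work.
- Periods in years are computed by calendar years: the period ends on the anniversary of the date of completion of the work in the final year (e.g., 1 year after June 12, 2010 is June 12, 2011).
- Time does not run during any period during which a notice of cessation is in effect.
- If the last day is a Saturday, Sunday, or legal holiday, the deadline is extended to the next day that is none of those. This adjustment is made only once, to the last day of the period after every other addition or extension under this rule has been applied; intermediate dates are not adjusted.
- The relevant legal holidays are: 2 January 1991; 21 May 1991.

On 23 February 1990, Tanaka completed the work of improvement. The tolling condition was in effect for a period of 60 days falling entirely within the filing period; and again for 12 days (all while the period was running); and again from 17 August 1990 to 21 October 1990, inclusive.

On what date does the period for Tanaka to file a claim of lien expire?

1 year after 23 February 1990 is February 23, 1991.
Tolling adds 60 days: February 23, 1991 + 60 days = April 24, 1991.
Tolling adds 12 days: April 24, 1991 + 12 days = May 6, 1991.
From August 17, 1990 through October 21, 1990 inclusive is 66 days; tolling adds 66 days: May 6, 1991 + 66 days = July 11, 1991.
July 11, 1991 is a Thursday and not a legal holiday, so no extension applies.

July 11, 1991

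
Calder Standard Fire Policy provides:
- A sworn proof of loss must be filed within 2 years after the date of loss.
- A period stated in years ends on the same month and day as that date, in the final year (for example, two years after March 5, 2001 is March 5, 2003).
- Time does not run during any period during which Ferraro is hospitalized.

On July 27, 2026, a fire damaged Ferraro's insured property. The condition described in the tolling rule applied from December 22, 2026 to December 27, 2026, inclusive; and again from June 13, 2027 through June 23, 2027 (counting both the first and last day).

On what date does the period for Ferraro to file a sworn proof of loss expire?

2 years after July 27, 2026 is July 27, 2028.
From December 22, 2026 through December 27, 2026 inclusive is 6 days; tolling adds 6 days: July 27, 2028 + 6 days = August 2, 2028.
From June 13, 2027 through June 23, 2027 inclusive is 11 days; tolling adds 11 days: August 2, 2028 + 11 days = August 13, 2028.

August 13, 2028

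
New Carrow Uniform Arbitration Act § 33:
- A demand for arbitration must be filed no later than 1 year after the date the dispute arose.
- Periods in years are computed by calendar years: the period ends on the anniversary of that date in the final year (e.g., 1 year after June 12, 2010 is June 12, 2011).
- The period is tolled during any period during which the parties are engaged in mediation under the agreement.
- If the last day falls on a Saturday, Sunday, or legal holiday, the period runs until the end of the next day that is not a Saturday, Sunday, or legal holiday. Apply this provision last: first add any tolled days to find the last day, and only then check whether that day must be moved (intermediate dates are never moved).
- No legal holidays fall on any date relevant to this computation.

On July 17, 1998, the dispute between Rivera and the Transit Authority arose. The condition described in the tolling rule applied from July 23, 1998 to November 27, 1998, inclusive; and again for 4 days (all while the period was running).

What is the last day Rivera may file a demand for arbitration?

1 year after July 17, 1998 is July 17, 1999.
From July 23, 1998 through November 27, 1998 inclusive is 128 days; tolling adds 128 days: July 17, 1999 + 128 days = November 22, 1999.
Tolling adds 4 days: November 22, 1999 + 4 days = November 26, 1999.
November 26, 1999 is a Friday and not a legal holiday, so no extension applies.

November 26, 1999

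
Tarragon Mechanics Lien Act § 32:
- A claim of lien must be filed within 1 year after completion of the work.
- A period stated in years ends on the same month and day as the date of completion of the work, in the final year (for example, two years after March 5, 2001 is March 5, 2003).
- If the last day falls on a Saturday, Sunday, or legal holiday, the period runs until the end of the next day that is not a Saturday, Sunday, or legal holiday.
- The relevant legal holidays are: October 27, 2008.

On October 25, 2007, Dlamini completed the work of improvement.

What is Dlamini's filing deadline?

1 year after October 25, 2007 is October 25, 2008.
October 25, 2008 is Saturday; October 26, 2008 is Sunday; October 27, 2008 is a listed holiday. The next qualifying day is October 28, 2008.

October 28, 2008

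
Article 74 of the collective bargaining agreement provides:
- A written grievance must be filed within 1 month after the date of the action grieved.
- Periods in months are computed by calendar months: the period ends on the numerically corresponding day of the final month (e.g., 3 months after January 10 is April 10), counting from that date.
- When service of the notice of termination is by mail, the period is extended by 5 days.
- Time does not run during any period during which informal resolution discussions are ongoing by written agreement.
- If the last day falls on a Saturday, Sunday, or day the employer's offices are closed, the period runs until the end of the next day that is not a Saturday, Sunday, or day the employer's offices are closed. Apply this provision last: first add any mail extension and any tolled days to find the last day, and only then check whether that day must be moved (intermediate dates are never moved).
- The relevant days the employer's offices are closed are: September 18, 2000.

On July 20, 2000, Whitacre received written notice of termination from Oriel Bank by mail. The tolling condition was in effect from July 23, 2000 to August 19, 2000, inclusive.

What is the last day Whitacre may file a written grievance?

1 month after July 20, 2000 is August 20, 2000.
Service was by mail, adding 5 days: August 20, 2000 + 5 days = August 25, 2000.
From July 23, 2000 through August 19, 2000 inclusive is 28 days; tolling adds 28 days: August 25, 2000 + 28 days = September 22, 2000.
September 22, 2000 is a Friday and not a day the employer's offices are closed, so no extension applies.

September 22, 2000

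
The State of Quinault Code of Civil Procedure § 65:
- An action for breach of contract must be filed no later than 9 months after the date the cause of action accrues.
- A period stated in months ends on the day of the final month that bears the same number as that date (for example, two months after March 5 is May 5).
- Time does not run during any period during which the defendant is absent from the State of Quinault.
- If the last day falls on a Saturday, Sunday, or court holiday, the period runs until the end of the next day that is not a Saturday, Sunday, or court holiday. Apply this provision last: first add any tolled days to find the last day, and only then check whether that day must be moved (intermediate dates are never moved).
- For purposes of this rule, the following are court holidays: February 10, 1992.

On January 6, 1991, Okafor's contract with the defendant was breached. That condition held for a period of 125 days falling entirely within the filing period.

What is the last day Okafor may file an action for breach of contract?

9 months after January 6, 1991 is October 6, 1991.
Tolling adds 125 days: October 6, 1991 + 125 days = February 8, 1992.
February 8, 1992 is Saturday; February 9, 1992 is Sunday; February 10, 1992 is a listed holiday. The next qualifying day is February 11, 1992.

February 11, 1992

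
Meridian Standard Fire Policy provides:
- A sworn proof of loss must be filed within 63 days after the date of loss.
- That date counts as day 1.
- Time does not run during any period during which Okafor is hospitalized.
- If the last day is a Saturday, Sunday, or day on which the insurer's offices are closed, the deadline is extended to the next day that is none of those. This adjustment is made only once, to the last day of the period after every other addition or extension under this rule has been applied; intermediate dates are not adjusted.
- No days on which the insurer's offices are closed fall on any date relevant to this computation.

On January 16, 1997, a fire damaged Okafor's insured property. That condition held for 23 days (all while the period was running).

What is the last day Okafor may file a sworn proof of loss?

Counting January 16, 1997 as day 1, day 63 is March 19, 1997.
Tolling adds 23 days: March 19, 1997 + 23 days = April 11, 1997.
April 11, 1997 is a Friday and not a day on which the insurer's offices are closed, so no extension applies.

April 11, 1997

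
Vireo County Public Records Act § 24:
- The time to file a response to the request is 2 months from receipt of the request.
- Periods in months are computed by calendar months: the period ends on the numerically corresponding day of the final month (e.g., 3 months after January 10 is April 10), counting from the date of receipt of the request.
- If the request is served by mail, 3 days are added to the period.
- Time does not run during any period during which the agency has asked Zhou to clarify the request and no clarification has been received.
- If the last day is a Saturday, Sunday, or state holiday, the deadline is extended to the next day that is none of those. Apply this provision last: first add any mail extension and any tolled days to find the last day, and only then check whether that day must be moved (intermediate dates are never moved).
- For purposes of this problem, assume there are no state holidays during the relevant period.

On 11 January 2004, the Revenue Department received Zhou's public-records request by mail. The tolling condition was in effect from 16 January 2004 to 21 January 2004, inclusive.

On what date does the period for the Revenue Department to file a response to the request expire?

2 months after 11 January 2004 is March 11, 2004.
Service was by mail, adding 3 days: March 11, 2004 + 3 days = March 14, 2004.
From January 16, 2004 through January 21, 2004 inclusive is 6 days; tolling adds 6 days: March 14, 2004 + 6 days = March 20, 2004.
March 20, 2004 is Saturday; March 21, 2004 is Sunday. The next qualifying day is March 22, 2004.

March 22, 2004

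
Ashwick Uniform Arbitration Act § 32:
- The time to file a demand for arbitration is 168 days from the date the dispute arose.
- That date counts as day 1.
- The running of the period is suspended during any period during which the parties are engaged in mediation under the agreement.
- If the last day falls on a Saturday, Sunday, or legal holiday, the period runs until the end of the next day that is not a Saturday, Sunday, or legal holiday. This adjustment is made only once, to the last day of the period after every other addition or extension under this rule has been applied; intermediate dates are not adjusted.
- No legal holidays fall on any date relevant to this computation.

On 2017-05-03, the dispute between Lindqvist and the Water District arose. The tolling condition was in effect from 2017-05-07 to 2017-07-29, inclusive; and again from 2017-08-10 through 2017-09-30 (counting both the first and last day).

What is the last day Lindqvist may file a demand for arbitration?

Counting 2017-05-03 as day 1, day 168 is October 17, 2017.
From May 7, 2017 through July 29, 2017 inclusive is 84 days; tolling adds 84 days: October 17, 2017 + 84 days = January 9, 2018.
From August 10, 2017 through September 30, 2017 inclusive is 52 days; tolling adds 52 days: January 9, 2018 + 52 days = March 2, 2018.
March 2, 2018 is a Friday and not a legal holiday, so no extension applies.

March 2, 2018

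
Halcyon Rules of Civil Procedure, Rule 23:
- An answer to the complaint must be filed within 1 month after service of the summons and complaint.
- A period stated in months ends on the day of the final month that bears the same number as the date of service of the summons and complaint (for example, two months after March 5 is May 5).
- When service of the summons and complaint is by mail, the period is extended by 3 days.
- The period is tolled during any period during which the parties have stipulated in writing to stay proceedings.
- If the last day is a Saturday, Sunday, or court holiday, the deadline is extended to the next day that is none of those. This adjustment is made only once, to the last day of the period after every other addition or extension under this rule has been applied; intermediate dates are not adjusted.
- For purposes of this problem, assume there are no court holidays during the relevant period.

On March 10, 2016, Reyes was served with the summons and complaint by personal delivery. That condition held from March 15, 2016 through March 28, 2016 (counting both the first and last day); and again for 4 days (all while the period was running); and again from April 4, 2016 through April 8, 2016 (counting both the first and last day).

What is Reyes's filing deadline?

1 month after March 10, 2016 is April 10, 2016.
Service was not by mail, so no mail extension applies.
From March 15, 2016 through March 28, 2016 inclusive is 14 days; tolling adds 14 days: April 10, 2016 + 14 days = April 24, 2016.
Tolling adds 4 days: April 24, 2016 + 4 days = April 28, 2016.
From April 4, 2016 through April 8, 2016 inclusive is 5 days; tolling adds 5 days: April 28, 2016 + 5 days = May 3, 2016.
May 3, 2016 is a Tuesday and not a court holiday, so no extension applies.

May 3, 2016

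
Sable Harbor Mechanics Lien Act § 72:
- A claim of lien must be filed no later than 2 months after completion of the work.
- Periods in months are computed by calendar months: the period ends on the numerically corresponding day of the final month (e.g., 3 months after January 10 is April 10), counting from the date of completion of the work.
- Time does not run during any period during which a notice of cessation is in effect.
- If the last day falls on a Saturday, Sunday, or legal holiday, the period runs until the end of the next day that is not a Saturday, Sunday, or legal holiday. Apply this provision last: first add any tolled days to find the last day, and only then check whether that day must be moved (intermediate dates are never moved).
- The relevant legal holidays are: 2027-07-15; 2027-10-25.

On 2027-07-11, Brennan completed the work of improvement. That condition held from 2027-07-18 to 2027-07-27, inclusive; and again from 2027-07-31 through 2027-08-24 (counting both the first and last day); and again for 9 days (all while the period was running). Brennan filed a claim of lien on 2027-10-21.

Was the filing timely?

2 months after 2027-07-11 is September 11, 2027.
From July 18, 2027 through July 27, 2027 inclusive is 10 days; tolling adds 10 days: September 11, 2027 + 10 days = September 21, 2027.
From July 31, 2027 through August 24, 2027 inclusive is 25 days; tolling adds 25 days: September 21, 2027 + 25 days = October 16, 2027.
Tolling adds 9 days: October 16, 2027 + 9 days = October 25, 2027.
October 25, 2027 is a listed holiday. The next qualifying day is October 26, 2027.
The deadline is October 26, 2027; the filing on October 21, 2027 is on or before that date.

Yes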